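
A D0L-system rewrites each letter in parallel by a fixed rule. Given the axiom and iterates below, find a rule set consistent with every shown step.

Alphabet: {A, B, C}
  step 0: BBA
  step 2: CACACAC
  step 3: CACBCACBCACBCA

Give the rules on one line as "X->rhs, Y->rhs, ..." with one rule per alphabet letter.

  step 2 ⇒ step 3: CACACAC ⇒ CA·CB·CA·CB·CA·CB·CA
    A ↦ CB
    C ↦ CA
    B ↦ C  (constrained at step 0)

A->CB, B->C, C->CA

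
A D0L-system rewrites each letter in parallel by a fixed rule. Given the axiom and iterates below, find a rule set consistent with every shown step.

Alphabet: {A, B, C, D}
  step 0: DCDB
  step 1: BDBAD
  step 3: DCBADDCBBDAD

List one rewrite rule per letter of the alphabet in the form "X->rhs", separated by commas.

  step 0 ⇒ step 1: DCDB ⇒ B·D·B·AD
    B ↦ AD
    C ↦ D
    D ↦ B
    A ↦ DC  (constrained at step 1)

A->DC, B->AD, C->D, D->B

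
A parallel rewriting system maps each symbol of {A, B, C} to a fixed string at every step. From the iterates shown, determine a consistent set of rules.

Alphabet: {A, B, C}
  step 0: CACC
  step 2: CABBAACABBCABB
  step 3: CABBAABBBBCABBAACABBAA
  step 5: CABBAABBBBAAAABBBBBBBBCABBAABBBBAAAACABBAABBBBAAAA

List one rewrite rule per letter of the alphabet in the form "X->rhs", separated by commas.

A->BB, B->A, C->CA

  step 2 ⇒ step 3: CABBAACABBCABB ⇒ CA·BB·A·A·BB·BB·CA·BB·A·A·CA·BB·A·A
    A ↦ BB
    B ↦ A
    C ↦ CA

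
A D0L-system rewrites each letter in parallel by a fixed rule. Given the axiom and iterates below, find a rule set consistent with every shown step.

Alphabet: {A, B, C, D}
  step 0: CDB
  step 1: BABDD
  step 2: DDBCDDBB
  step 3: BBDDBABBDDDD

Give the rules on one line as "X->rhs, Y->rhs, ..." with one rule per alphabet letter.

A->BC, B->DD, C->BA, D->B

  step 2 ⇒ step 3: DDBCDDBB ⇒ B·B·DD·BA·B·B·DD·DD
    B ↦ DD
    C ↦ BA
    D ↦ B
  step 1 ⇒ step 2: BABDD ⇒ DD·BC·DD·B·B
    A ↦ BC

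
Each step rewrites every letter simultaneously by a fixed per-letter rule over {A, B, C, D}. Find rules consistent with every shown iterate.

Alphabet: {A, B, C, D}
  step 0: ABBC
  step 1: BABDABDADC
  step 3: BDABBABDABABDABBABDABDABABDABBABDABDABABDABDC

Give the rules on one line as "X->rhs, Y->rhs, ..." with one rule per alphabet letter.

  step 0 ⇒ step 1: ABBC ⇒ BA·BDA·BDA·DC
    A ↦ BA
    B ↦ BDA
    C ↦ DC
    D ↦ B  (constrained at step 1)

A->BA, B->BDA, C->DC, D->B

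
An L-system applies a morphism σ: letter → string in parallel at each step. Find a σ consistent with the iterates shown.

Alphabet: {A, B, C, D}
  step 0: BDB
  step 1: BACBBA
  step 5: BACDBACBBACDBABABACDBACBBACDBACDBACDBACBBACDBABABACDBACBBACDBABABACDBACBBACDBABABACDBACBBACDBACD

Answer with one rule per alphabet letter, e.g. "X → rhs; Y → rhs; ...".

  step 0 ⇒ step 1: BDB ⇒ BA·CB·BA
    B ↦ BA
    D ↦ CB
    A ↦ CD  (constrained at step 1)
    C ↦ BA  (constrained at step 1)

A->CD, B->BA, C->BA, D->CB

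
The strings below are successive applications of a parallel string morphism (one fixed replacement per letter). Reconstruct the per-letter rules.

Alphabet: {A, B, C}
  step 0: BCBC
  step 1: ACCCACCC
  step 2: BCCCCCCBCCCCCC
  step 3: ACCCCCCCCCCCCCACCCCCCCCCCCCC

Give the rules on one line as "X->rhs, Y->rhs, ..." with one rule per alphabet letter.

  step 2 ⇒ step 3: BCCCCCCBCCCCCC ⇒ AC·CC·CC·CC·CC·CC·CC·AC·CC·CC·CC·CC·CC·CC
    B ↦ AC
    C ↦ CC
  step 1 ⇒ step 2: ACCCACCC ⇒ B·CC·CC·CC·B·CC·CC·CC
    A ↦ B

A->B, B->AC, C->CC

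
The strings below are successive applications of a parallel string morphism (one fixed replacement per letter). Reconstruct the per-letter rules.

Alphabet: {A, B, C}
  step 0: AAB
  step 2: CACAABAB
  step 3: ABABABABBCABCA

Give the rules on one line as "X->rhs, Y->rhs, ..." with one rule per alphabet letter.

  step 2 ⇒ step 3: CACAABAB ⇒ ABA·B·ABA·B·B·CA·B·CA
    A ↦ B
    B ↦ CA
    C ↦ ABA

A->B, B->CA, C->ABA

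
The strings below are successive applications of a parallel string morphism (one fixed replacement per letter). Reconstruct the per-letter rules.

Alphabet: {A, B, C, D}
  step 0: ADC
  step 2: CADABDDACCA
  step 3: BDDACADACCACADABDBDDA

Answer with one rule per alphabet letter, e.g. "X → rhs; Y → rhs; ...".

A->DA, B->C, C->BD, D->CA

  step 2 ⇒ step 3: CADABDDACCA ⇒ BD·DA·CA·DA·C·CA·CA·DA·BD·BD·DA
    A ↦ DA
    B ↦ C
    C ↦ BD
    D ↦ CA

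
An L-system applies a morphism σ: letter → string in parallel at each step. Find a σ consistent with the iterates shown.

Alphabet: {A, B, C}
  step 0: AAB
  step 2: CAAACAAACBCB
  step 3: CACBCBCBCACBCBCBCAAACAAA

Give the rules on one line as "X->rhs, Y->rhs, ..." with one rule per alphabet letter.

  step 2 ⇒ step 3: CAAACAAACBCB ⇒ CA·CB·CB·CB·CA·CB·CB·CB·CA·AA·CA·AA
    A ↦ CB
    B ↦ AA
    C ↦ CA

A->CB, B->AA, C->CA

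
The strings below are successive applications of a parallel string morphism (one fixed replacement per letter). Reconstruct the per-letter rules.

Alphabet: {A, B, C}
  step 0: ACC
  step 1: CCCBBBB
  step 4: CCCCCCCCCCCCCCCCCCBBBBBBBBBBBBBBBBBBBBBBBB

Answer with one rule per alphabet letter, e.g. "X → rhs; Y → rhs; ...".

A->CCC, B->A, C->BB

  step 0 ⇒ step 1: ACC ⇒ CCC·BB·BB
    A ↦ CCC
    C ↦ BB
    B ↦ A  (constrained at step 1)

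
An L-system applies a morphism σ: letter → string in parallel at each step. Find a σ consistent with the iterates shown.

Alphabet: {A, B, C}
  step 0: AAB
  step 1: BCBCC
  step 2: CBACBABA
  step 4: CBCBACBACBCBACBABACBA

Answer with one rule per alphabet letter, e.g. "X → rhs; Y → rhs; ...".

A->BC, B->C, C->BA

  step 1 ⇒ step 2: BCBCC ⇒ C·BA·C·BA·BA
    B ↦ C
    C ↦ BA
  step 0 ⇒ step 1: AAB ⇒ BC·BC·C
    A ↦ BC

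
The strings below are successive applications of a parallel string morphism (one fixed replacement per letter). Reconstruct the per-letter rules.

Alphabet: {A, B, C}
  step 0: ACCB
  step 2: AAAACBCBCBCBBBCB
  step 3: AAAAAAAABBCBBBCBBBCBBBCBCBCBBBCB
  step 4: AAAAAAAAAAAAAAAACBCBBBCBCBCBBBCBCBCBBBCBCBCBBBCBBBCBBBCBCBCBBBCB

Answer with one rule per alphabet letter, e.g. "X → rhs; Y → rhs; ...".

A->AA, B->CB, C->BB

  step 3 ⇒ step 4: AAAAAAAABBCBBBCBBBCBBBCBCBCBBBCB ⇒ AA·AA·AA·AA·AA·AA·AA·AA·CB·CB·BB·CB·CB·CB·BB·CB·CB·CB·BB·CB·CB·CB·BB·CB·BB·CB·BB·CB·CB·CB·BB·CB
    A ↦ AA
    B ↦ CB
    C ↦ BB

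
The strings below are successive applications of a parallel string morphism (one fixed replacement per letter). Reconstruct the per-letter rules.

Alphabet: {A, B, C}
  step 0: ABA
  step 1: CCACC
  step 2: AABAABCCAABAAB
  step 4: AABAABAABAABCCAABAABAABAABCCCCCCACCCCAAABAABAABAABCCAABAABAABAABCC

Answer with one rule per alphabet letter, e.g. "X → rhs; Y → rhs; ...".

A->CC, B->A, C->AAB

  step 1 ⇒ step 2: CCACC ⇒ AAB·AAB·CC·AAB·AAB
    A ↦ CC
    C ↦ AAB
  step 0 ⇒ step 1: ABA ⇒ CC·A·CC
    B ↦ A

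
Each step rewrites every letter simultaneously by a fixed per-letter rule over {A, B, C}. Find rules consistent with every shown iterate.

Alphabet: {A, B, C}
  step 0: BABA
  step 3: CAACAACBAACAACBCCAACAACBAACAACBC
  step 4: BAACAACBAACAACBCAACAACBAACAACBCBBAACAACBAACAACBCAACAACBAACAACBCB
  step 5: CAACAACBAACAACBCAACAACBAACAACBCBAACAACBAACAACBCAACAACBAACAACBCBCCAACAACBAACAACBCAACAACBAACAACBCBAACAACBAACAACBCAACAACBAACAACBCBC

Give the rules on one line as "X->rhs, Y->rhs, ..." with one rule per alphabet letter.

A->AAC, B->C, C->B

  step 4 ⇒ step 5: BAACAACBAACAACBCAACAACBAACAACBCBBAACAACBAACAACBCAACAACBAACAACBCB ⇒ C·AAC·AAC·B·AAC·AAC·B·C·AAC·AAC·B·AAC·AAC·B·C·B·AAC·AAC·B·AAC·AAC·B·C·AAC·AAC·B·AAC·AAC·B·C·B·C·C·AAC·AAC·B·AAC·AAC·B·C·AAC·AAC·B·AAC·AAC·B·C·B·AAC·AAC·B·AAC·AAC·B·C·AAC·AAC·B·AAC·AAC·B·C·B·C
    A ↦ AAC
    B ↦ C
    C ↦ B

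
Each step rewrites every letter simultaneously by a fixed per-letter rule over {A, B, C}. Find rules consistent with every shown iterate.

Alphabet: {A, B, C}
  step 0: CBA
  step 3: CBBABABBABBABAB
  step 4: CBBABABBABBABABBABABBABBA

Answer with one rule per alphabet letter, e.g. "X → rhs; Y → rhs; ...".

  step 3 ⇒ step 4: CBBABABBABBABAB ⇒ CB·BA·BA·B·BA·B·BA·BA·B·BA·BA·B·BA·B·BA
    A ↦ B
    B ↦ BA
    C ↦ CB

A->B, B->BA, C->CB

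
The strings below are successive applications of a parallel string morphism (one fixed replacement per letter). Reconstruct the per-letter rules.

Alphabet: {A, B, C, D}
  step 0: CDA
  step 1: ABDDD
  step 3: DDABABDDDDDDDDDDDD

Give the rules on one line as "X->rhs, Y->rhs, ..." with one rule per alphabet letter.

A->D, B->CC, C->AB, D->DD

  step 0 ⇒ step 1: CDA ⇒ AB·DD·D
    A ↦ D
    C ↦ AB
    D ↦ DD
    B ↦ CC  (constrained at step 1)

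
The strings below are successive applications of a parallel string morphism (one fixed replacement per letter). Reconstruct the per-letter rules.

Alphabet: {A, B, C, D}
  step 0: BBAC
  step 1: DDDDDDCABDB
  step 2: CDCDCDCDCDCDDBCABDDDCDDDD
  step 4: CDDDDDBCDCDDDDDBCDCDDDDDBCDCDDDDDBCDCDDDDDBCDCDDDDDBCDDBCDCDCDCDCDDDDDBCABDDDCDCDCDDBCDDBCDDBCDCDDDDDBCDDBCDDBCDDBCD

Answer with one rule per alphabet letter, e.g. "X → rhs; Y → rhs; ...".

A->CAB, B->DDD, C->DB, D->CD

  step 1 ⇒ step 2: DDDDDDCABDB ⇒ CD·CD·CD·CD·CD·CD·DB·CAB·DDD·CD·DDD
    A ↦ CAB
    B ↦ DDD
    C ↦ DB
    D ↦ CD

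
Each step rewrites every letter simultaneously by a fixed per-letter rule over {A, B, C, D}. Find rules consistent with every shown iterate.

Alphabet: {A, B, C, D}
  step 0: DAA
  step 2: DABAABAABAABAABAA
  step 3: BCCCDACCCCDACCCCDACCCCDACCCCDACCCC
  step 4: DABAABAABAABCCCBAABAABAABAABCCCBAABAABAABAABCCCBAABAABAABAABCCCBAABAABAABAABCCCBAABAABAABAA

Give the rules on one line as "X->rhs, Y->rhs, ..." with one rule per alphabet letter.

A->CC, B->DA, C->BAA, D->BC

  step 3 ⇒ step 4: BCCCDACCCCDACCCCDACCCCDACCCCDACCCC ⇒ DA·BAA·BAA·BAA·BC·CC·BAA·BAA·BAA·BAA·BC·CC·BAA·BAA·BAA·BAA·BC·CC·BAA·BAA·BAA·BAA·BC·CC·BAA·BAA·BAA·BAA·BC·CC·BAA·BAA·BAA·BAA
    A ↦ CC
    B ↦ DA
    C ↦ BAA
    D ↦ BC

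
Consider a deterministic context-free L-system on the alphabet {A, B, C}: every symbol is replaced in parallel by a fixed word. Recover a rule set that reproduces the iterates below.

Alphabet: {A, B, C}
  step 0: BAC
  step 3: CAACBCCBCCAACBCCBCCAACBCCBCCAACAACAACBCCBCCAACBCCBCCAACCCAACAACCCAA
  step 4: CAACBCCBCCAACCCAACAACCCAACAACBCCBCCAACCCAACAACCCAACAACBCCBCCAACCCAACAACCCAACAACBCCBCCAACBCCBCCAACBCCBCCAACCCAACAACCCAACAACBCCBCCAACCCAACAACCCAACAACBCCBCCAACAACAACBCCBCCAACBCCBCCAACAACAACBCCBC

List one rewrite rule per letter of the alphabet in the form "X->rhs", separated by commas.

A->CBC, B->CC, C->CAA

  step 3 ⇒ step 4: CAACBCCBCCAACBCCBCCAACBCCBCCAACAACAACBCCBCCAACBCCBCCAACCCAACAACCCAA ⇒ CAA·CBC·CBC·CAA·CC·CAA·CAA·CC·CAA·CAA·CBC·CBC·CAA·CC·CAA·CAA·CC·CAA·CAA·CBC·CBC·CAA·CC·CAA·CAA·CC·CAA·CAA·CBC·CBC·CAA·CBC·CBC·CAA·CBC·CBC·CAA·CC·CAA·CAA·CC·CAA·CAA·CBC·CBC·CAA·CC·CAA·CAA·CC·CAA·CAA·CBC·CBC·CAA·CAA·CAA·CBC·CBC·CAA·CBC·CBC·CAA·CAA·CAA·CBC·CBC
    A ↦ CBC
    B ↦ CC
    C ↦ CAA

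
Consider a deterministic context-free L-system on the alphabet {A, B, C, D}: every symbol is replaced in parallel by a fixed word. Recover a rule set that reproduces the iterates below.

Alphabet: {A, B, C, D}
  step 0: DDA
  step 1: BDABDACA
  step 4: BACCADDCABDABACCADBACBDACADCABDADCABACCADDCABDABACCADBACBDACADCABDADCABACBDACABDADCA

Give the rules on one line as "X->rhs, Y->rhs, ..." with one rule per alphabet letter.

A->CA, B->BAC, C->D, D->BDA

  step 0 ⇒ step 1: DDA ⇒ BDA·BDA·CA
    A ↦ CA
    D ↦ BDA
    B ↦ BAC  (constrained at step 1)
    C ↦ D  (constrained at step 1)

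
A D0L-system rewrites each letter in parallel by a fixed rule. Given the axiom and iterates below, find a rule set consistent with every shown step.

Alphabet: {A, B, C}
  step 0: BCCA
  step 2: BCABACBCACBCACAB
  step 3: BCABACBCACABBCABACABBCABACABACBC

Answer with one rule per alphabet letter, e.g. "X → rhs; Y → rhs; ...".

A->AC, B->BC, C->AB

  step 2 ⇒ step 3: BCABACBCACBCACAB ⇒ BC·AB·AC·BC·AC·AB·BC·AB·AC·AB·BC·AB·AC·AB·AC·BC
    A ↦ AC
    B ↦ BC
    C ↦ AB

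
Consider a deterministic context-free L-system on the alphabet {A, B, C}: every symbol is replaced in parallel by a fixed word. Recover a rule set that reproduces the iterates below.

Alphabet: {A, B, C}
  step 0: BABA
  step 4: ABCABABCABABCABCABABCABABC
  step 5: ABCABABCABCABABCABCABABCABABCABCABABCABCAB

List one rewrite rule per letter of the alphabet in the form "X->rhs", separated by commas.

  step 4 ⇒ step 5: ABCABABCABABCABCABABCABABC ⇒ AB·C·AB·AB·C·AB·C·AB·AB·C·AB·C·AB·AB·C·AB·AB·C·AB·C·AB·AB·C·AB·C·AB
    A ↦ AB
    B ↦ C
    C ↦ AB

A->AB, B->C, C->AB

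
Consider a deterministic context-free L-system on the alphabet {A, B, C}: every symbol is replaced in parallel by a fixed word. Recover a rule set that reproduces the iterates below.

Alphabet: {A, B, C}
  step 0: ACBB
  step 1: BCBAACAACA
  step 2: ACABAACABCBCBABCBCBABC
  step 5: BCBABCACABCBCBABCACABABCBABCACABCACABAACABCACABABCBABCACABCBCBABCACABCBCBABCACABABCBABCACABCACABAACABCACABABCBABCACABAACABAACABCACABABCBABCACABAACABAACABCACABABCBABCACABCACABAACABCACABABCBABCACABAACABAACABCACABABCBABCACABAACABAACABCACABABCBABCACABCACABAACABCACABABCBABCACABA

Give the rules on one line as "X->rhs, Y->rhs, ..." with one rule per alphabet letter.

A->BC, B->ACA, C->BA

  step 1 ⇒ step 2: BCBAACAACA ⇒ ACA·BA·ACA·BC·BC·BA·BC·BC·BA·BC
    A ↦ BC
    B ↦ ACA
    C ↦ BA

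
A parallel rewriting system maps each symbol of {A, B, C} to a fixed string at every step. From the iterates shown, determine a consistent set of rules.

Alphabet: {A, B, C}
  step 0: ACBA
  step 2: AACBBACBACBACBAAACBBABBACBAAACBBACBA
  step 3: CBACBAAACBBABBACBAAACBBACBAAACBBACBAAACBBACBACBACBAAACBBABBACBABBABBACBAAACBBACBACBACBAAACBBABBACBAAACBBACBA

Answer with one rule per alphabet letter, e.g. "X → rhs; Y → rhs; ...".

  step 2 ⇒ step 3: AACBBACBACBACBAAACBBABBACBAAACBBACBA ⇒ CBA·CBA·AAC·BBA·BBA·CBA·AAC·BBA·CBA·AAC·BBA·CBA·AAC·BBA·CBA·CBA·CBA·AAC·BBA·BBA·CBA·BBA·BBA·CBA·AAC·BBA·CBA·CBA·CBA·AAC·BBA·BBA·CBA·AAC·BBA·CBA
    A ↦ CBA
    B ↦ BBA
    C ↦ AAC

A->CBA, B->BBA, C->AAC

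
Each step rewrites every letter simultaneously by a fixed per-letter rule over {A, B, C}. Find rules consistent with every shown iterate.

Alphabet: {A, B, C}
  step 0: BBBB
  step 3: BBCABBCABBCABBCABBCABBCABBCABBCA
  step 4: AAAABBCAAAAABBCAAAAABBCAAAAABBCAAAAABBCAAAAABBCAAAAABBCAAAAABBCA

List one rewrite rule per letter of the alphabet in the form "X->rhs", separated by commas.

  step 3 ⇒ step 4: BBCABBCABBCABBCABBCABBCABBCABBCA ⇒ AA·AA·BB·CA·AA·AA·BB·CA·AA·AA·BB·CA·AA·AA·BB·CA·AA·AA·BB·CA·AA·AA·BB·CA·AA·AA·BB·CA·AA·AA·BB·CA
    A ↦ CA
    B ↦ AA
    C ↦ BB

A->CA, B->AA, C->BB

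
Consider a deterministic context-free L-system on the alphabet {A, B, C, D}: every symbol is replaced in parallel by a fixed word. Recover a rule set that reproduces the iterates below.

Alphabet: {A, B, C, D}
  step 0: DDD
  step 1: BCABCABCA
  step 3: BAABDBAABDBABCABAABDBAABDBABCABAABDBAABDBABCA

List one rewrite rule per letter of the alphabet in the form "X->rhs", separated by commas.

A->ABD, B->BA, C->B, D->BCA

  step 0 ⇒ step 1: DDD ⇒ BCA·BCA·BCA
    D ↦ BCA
    A ↦ ABD  (constrained at step 1)
    B ↦ BA  (constrained at step 1)
    C ↦ B  (constrained at step 1)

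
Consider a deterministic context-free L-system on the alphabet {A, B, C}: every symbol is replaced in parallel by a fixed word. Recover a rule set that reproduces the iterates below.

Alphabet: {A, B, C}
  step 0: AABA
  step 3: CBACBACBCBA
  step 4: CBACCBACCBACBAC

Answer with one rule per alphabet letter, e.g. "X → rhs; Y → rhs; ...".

  step 3 ⇒ step 4: CBACBACBCBA ⇒ CB·A·C·CB·A·C·CB·A·CB·A·C
    A ↦ C
    B ↦ A
    C ↦ CB

A->C, B->A, C->CB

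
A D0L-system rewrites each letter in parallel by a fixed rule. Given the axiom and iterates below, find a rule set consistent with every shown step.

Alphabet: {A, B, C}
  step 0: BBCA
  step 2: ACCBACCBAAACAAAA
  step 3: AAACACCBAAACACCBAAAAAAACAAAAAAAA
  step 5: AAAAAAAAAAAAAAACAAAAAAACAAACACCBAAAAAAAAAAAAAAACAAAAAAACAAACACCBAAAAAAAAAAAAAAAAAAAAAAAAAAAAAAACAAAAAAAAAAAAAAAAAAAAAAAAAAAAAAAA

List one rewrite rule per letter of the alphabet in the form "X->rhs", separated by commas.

  step 2 ⇒ step 3: ACCBACCBAAACAAAA ⇒ AA·AC·AC·CB·AA·AC·AC·CB·AA·AA·AA·AC·AA·AA·AA·AA
    A ↦ AA
    B ↦ CB
    C ↦ AC

A->AA, B->CB, C->AC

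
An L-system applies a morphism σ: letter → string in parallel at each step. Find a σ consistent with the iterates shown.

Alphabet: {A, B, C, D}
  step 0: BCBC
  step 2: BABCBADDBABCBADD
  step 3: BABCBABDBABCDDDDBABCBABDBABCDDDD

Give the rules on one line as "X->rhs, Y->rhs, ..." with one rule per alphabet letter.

A->BC, B->BA, C->BD, D->DD

  step 2 ⇒ step 3: BABCBADDBABCBADD ⇒ BA·BC·BA·BD·BA·BC·DD·DD·BA·BC·BA·BD·BA·BC·DD·DD
    A ↦ BC
    B ↦ BA
    C ↦ BD
    D ↦ DD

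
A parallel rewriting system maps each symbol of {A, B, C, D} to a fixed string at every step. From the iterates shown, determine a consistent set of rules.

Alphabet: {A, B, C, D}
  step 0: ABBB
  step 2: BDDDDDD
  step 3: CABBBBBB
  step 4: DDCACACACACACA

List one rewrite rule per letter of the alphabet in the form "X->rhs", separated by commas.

A->D, B->CA, C->D, D->B

  step 3 ⇒ step 4: CABBBBBB ⇒ D·D·CA·CA·CA·CA·CA·CA
    A ↦ D
    B ↦ CA
    C ↦ D
  step 2 ⇒ step 3: BDDDDDD ⇒ CA·B·B·B·B·B·B
    D ↦ B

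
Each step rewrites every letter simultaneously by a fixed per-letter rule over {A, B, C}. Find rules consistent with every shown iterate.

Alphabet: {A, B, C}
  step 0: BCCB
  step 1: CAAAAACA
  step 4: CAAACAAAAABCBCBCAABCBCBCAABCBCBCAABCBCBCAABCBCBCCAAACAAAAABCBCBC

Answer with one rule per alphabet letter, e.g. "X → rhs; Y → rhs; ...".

A->BC, B->CA, C->AA

  step 0 ⇒ step 1: BCCB ⇒ CA·AA·AA·CA
    B ↦ CA
    C ↦ AA
    A ↦ BC  (constrained at step 1)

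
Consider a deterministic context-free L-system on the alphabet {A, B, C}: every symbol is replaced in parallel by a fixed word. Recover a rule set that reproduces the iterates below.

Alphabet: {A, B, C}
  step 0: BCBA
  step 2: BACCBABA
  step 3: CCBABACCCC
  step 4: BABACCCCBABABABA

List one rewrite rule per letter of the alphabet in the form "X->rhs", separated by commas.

A->C, B->C, C->BA

  step 3 ⇒ step 4: CCBABACCCC ⇒ BA·BA·C·C·C·C·BA·BA·BA·BA
    A ↦ C
    B ↦ C
    C ↦ BA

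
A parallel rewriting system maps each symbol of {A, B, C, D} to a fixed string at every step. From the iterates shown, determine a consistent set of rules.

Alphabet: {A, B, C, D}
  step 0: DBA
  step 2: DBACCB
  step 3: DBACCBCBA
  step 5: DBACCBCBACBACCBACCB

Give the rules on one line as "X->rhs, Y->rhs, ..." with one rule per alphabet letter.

  step 2 ⇒ step 3: DBACCB ⇒ DB·A·C·CB·CB·A
    A ↦ C
    B ↦ A
    C ↦ CB
    D ↦ DB

A->C, B->A, C->CB, D->DB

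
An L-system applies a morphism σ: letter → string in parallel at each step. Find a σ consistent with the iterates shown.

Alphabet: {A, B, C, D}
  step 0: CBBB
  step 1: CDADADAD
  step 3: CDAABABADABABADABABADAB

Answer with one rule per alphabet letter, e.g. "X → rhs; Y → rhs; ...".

A->AB, B->AD, C->CD, D->A

  step 0 ⇒ step 1: CBBB ⇒ CD·AD·AD·AD
    B ↦ AD
    C ↦ CD
    A ↦ AB  (constrained at step 1)
    D ↦ A  (constrained at step 1)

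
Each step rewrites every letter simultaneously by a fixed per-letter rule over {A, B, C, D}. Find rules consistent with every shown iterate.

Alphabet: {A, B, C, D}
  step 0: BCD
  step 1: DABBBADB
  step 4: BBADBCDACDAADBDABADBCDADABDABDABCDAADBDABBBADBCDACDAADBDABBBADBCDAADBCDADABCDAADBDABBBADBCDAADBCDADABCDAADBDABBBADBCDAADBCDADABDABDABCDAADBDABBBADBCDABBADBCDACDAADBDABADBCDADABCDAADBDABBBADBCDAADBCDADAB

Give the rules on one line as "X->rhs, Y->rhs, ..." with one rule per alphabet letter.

  step 0 ⇒ step 1: BCD ⇒ DAB·BB·ADB
    B ↦ DAB
    C ↦ BB
    D ↦ ADB
    A ↦ CDA  (constrained at step 1)

A->CDA, B->DAB, C->BB, D->ADB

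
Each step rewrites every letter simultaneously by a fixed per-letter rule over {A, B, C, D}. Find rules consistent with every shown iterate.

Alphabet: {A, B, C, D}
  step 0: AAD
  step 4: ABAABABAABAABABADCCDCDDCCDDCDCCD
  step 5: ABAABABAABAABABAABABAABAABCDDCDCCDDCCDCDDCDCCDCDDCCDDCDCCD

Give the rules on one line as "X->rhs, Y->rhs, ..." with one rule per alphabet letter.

A->AB, B->A, C->DC, D->CD

  step 4 ⇒ step 5: ABAABABAABAABABADCCDCDDCCDDCDCCD ⇒ AB·A·AB·AB·A·AB·A·AB·AB·A·AB·AB·A·AB·A·AB·CD·DC·DC·CD·DC·CD·CD·DC·DC·CD·CD·DC·CD·DC·DC·CD
    A ↦ AB
    B ↦ A
    C ↦ DC
    D ↦ CD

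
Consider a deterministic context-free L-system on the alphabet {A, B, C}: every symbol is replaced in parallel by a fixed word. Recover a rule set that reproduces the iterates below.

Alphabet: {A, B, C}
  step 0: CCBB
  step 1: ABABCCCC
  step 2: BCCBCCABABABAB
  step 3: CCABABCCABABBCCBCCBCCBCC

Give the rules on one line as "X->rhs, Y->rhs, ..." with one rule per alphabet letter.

A->B, B->CC, C->AB

  step 2 ⇒ step 3: BCCBCCABABABAB ⇒ CC·AB·AB·CC·AB·AB·B·CC·B·CC·B·CC·B·CC
    A ↦ B
    B ↦ CC
    C ↦ AB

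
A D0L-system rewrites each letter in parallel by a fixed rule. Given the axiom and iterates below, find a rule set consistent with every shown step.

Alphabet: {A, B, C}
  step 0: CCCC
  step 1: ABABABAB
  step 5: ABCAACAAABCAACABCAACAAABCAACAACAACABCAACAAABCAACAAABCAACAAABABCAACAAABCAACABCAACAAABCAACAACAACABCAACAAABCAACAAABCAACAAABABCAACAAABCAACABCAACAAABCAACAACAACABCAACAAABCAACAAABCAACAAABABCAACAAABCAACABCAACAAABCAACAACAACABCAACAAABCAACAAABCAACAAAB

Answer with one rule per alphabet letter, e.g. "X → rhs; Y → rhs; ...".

  step 0 ⇒ step 1: CCCC ⇒ AB·AB·AB·AB
    C ↦ AB
    A ↦ CAA  (constrained at step 1)
    B ↦ C  (constrained at step 1)

A->CAA, B->C, C->AB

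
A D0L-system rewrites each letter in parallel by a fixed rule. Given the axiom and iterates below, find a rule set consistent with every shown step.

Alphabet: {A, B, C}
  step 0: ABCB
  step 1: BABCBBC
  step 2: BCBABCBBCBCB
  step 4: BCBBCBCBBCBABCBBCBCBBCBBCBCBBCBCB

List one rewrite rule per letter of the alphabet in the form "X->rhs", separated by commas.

  step 1 ⇒ step 2: BABCBBC ⇒ BC·BA·BC·B·BC·BC·B
    A ↦ BA
    B ↦ BC
    C ↦ B

A->BA, B->BC, C->B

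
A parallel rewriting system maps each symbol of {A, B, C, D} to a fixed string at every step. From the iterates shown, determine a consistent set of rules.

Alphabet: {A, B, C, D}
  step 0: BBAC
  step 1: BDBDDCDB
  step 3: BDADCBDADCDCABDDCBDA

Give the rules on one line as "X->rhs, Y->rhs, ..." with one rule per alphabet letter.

  step 0 ⇒ step 1: BBAC ⇒ BD·BD·DC·DB
    A ↦ DC
    B ↦ BD
    C ↦ DB
    D ↦ A  (constrained at step 1)

A->DC, B->BD, C->DB, D->A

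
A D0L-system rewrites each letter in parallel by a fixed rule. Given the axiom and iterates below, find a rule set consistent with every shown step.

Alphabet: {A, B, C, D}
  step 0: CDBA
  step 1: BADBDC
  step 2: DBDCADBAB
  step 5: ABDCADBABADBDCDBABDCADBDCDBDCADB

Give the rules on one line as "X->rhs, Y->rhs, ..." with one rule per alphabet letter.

  step 1 ⇒ step 2: BADBDC ⇒ DB·DC·A·DB·A·B
    A ↦ DC
    B ↦ DB
    C ↦ B
    D ↦ A

A->DC, B->DB, C->B, D->A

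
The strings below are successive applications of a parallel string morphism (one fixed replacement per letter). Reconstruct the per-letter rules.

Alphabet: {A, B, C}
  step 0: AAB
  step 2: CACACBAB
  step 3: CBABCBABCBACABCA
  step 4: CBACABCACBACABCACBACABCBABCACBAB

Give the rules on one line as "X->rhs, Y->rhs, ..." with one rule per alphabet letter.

  step 3 ⇒ step 4: CBABCBABCBACABCA ⇒ CBA·CA·B·CA·CBA·CA·B·CA·CBA·CA·B·CBA·B·CA·CBA·B
    A ↦ B
    B ↦ CA
    C ↦ CBA

A->B, B->CA, C->CBA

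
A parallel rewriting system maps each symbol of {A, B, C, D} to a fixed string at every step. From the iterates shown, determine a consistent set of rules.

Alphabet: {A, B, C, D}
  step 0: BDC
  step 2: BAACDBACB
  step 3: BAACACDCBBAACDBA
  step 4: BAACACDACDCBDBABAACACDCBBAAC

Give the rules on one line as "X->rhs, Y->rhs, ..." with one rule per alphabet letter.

A->AC, B->BA, C->D, D->CB

  step 3 ⇒ step 4: BAACACDCBBAACDBA ⇒ BA·AC·AC·D·AC·D·CB·D·BA·BA·AC·AC·D·CB·BA·AC
    A ↦ AC
    B ↦ BA
    C ↦ D
    D ↦ CB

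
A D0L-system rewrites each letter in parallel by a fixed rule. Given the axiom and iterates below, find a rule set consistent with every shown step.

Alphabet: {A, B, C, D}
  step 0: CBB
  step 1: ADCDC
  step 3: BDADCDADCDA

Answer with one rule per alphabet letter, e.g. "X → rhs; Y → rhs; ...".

A->DA, B->DC, C->A, D->B

  step 0 ⇒ step 1: CBB ⇒ A·DC·DC
    B ↦ DC
    C ↦ A
    A ↦ DA  (constrained at step 1)
    D ↦ B  (constrained at step 1)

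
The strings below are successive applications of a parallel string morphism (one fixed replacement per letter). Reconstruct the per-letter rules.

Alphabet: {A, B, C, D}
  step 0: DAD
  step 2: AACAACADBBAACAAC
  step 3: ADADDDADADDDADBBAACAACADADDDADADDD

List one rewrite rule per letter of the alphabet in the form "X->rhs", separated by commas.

  step 2 ⇒ step 3: AACAACADBBAACAAC ⇒ AD·AD·DD·AD·AD·DD·AD·BB·AAC·AAC·AD·AD·DD·AD·AD·DD
    A ↦ AD
    B ↦ AAC
    C ↦ DD
    D ↦ BB

A->AD, B->AAC, C->DD, D->BB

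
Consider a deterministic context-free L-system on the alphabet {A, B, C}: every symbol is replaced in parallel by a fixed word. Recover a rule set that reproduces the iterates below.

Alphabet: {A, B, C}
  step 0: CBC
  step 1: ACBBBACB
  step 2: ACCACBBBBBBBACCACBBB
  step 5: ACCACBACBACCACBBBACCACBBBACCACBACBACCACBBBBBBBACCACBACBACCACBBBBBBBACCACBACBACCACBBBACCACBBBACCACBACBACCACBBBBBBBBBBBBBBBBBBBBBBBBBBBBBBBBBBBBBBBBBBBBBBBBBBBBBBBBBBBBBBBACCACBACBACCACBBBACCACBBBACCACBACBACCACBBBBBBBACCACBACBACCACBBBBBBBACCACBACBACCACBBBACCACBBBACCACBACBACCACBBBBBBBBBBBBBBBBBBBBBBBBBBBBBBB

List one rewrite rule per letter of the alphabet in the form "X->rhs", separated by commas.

  step 1 ⇒ step 2: ACBBBACB ⇒ ACC·ACB·BB·BB·BB·ACC·ACB·BB
    A ↦ ACC
    B ↦ BB
    C ↦ ACB

A->ACC, B->BB, C->ACB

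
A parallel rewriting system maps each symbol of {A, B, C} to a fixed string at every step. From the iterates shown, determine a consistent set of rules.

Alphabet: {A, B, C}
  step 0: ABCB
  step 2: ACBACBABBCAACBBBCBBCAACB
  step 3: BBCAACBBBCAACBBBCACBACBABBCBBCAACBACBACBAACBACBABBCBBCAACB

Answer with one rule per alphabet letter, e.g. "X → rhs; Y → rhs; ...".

  step 2 ⇒ step 3: ACBACBABBCAACBBBCBBCAACB ⇒ BBC·A·ACB·BBC·A·ACB·BBC·ACB·ACB·A·BBC·BBC·A·ACB·ACB·ACB·A·ACB·ACB·A·BBC·BBC·A·ACB
    A ↦ BBC
    B ↦ ACB
    C ↦ A

A->BBC, B->ACB, C->A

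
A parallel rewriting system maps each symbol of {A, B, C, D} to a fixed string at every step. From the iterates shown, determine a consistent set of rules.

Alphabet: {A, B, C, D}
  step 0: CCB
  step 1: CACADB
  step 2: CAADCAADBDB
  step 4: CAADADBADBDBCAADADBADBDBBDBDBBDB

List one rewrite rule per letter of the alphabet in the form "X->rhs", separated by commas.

A->AD, B->DB, C->CA, D->B

  step 1 ⇒ step 2: CACADB ⇒ CA·AD·CA·AD·B·DB
    A ↦ AD
    B ↦ DB
    C ↦ CA
    D ↦ B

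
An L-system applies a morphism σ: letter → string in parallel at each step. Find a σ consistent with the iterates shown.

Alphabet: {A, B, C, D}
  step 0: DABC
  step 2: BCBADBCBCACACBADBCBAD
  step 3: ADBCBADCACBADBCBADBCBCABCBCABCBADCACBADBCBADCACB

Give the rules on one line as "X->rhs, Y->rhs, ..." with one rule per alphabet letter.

A->CA, B->AD, C->BCB, D->CB

  step 2 ⇒ step 3: BCBADBCBCACACBADBCBAD ⇒ AD·BCB·AD·CA·CB·AD·BCB·AD·BCB·CA·BCB·CA·BCB·AD·CA·CB·AD·BCB·AD·CA·CB
    A ↦ CA
    B ↦ AD
    C ↦ BCB
    D ↦ CB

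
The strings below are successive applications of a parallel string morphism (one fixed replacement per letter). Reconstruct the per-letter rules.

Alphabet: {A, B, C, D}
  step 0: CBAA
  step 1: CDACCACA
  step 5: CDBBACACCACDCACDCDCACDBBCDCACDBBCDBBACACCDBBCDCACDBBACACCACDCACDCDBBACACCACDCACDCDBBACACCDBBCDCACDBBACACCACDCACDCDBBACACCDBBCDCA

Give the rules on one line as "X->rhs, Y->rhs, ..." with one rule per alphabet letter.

  step 0 ⇒ step 1: CBAA ⇒ CD·AC·CA·CA
    A ↦ CA
    B ↦ AC
    C ↦ CD
    D ↦ BB  (constrained at step 1)

A->CA, B->AC, C->CD, D->BB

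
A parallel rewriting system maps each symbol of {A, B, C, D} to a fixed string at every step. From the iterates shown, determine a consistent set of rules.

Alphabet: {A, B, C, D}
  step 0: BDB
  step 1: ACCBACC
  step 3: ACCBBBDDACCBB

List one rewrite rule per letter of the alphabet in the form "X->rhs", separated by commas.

A->B, B->ACC, C->D, D->B

  step 0 ⇒ step 1: BDB ⇒ ACC·B·ACC
    B ↦ ACC
    D ↦ B
    A ↦ B  (constrained at step 1)
    C ↦ D  (constrained at step 1)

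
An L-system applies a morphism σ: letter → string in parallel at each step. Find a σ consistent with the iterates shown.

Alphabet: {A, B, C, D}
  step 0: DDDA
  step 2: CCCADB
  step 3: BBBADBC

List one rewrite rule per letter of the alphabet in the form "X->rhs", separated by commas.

  step 2 ⇒ step 3: CCCADB ⇒ B·B·B·AD·B·C
    A ↦ AD
    B ↦ C
    C ↦ B
    D ↦ B

A->AD, B->C, C->B, D->B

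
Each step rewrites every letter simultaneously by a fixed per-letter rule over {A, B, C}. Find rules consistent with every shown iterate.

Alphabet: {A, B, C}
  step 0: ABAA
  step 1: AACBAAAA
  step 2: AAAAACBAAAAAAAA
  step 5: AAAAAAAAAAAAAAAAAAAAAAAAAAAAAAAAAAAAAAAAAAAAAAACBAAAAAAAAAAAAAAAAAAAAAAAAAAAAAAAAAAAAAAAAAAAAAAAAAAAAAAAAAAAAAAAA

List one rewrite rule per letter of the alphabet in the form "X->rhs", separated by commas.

A->AA, B->CB, C->A

  step 1 ⇒ step 2: AACBAAAA ⇒ AA·AA·A·CB·AA·AA·AA·AA
    A ↦ AA
    B ↦ CB
    C ↦ A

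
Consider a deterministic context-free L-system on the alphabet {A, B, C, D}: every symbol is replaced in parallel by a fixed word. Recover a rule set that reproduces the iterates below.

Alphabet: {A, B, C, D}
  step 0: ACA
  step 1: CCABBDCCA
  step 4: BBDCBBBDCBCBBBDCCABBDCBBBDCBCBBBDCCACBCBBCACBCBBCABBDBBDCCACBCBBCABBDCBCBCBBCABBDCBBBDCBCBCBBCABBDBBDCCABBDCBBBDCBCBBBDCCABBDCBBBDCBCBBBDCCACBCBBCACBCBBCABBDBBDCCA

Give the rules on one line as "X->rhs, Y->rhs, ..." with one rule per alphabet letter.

A->CCA, B->CB, C->BBD, D->BCA

  step 0 ⇒ step 1: ACA ⇒ CCA·BBD·CCA
    A ↦ CCA
    C ↦ BBD
    B ↦ CB  (constrained at step 1)
    D ↦ BCA  (constrained at step 1)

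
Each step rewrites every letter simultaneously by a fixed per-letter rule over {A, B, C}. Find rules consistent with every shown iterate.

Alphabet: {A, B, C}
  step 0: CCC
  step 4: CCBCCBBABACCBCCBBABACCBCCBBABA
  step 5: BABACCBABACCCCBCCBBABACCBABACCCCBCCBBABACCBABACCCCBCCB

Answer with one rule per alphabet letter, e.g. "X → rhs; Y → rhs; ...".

A->B, B->CC, C->BA

  step 4 ⇒ step 5: CCBCCBBABACCBCCBBABACCBCCBBABA ⇒ BA·BA·CC·BA·BA·CC·CC·B·CC·B·BA·BA·CC·BA·BA·CC·CC·B·CC·B·BA·BA·CC·BA·BA·CC·CC·B·CC·B
    A ↦ B
    B ↦ CC
    C ↦ BA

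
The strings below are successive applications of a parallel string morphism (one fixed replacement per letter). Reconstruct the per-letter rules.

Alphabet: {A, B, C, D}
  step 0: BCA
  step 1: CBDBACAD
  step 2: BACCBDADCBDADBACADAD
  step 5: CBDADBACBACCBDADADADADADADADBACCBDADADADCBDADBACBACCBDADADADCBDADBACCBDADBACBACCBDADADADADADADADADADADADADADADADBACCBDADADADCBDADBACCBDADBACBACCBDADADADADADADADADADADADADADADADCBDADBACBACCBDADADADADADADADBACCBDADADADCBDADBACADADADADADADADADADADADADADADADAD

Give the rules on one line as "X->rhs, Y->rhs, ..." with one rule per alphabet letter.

  step 1 ⇒ step 2: CBDBACAD ⇒ BAC·CBD·AD·CBD·AD·BAC·AD·AD
    A ↦ AD
    B ↦ CBD
    C ↦ BAC
    D ↦ AD

A->AD, B->CBD, C->BAC, D->AD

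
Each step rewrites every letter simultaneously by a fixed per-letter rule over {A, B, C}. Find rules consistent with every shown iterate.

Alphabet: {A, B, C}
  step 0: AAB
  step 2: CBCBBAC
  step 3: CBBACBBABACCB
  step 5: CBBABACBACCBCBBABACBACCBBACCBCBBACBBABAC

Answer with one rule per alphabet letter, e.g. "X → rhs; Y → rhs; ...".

  step 2 ⇒ step 3: CBCBBAC ⇒ CB·BA·CB·BA·BA·C·CB
    A ↦ C
    B ↦ BA
    C ↦ CB

A->C, B->BA, C->CB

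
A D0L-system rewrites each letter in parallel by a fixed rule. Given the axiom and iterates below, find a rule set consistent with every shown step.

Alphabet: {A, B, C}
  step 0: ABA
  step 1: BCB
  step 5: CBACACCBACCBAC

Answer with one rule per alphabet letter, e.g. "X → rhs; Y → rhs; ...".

A->B, B->C, C->AC

  step 0 ⇒ step 1: ABA ⇒ B·C·B
    A ↦ B
    B ↦ C
    C ↦ AC  (constrained at step 1)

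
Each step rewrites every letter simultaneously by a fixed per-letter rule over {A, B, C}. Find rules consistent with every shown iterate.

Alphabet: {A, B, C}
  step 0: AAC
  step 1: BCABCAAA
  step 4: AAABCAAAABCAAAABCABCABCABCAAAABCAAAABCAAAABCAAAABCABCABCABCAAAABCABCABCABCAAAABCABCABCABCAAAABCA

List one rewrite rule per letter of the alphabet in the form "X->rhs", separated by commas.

A->BCA, B->A, C->AA

  step 0 ⇒ step 1: AAC ⇒ BCA·BCA·AA
    A ↦ BCA
    C ↦ AA
    B ↦ A  (constrained at step 1)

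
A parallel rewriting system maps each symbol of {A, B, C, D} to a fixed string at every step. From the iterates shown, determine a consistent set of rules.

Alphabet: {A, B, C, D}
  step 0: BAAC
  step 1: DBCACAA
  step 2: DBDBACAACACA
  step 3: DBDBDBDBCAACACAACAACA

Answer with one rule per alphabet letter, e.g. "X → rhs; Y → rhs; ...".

  step 2 ⇒ step 3: DBDBACAACACA ⇒ DB·DB·DB·DB·CA·A·CA·CA·A·CA·A·CA
    A ↦ CA
    B ↦ DB
    C ↦ A
    D ↦ DB

A->CA, B->DB, C->A, D->DB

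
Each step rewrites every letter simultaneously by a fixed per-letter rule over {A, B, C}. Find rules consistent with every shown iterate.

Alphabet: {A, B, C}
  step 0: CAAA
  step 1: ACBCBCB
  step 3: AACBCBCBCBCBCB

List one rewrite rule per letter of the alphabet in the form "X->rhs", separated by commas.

  step 0 ⇒ step 1: CAAA ⇒ A·CB·CB·CB
    A ↦ CB
    C ↦ A
    B ↦ A  (constrained at step 1)

A->CB, B->A, C->A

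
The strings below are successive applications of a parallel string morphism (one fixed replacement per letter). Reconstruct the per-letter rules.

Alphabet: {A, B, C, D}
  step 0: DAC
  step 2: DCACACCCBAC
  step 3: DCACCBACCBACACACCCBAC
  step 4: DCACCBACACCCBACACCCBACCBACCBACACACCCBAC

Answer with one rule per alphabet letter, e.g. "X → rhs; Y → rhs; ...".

  step 3 ⇒ step 4: DCACCBACCBACACACCCBAC ⇒ DC·AC·CB·AC·AC·C·CB·AC·AC·C·CB·AC·CB·AC·CB·AC·AC·AC·C·CB·AC
    A ↦ CB
    B ↦ C
    C ↦ AC
    D ↦ DC

A->CB, B->C, C->AC, D->DC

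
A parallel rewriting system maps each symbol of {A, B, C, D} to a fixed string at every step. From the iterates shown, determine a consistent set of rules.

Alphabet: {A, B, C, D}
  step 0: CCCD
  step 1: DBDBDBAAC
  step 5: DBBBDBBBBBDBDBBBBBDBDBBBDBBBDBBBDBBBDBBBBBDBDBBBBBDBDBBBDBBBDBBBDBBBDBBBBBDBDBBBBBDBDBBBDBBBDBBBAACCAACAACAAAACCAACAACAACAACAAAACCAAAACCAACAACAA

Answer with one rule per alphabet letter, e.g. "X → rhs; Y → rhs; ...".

  step 0 ⇒ step 1: CCCD ⇒ DB·DB·DB·AAC
    C ↦ DB
    D ↦ AAC
    A ↦ B  (constrained at step 1)
    B ↦ CAA  (constrained at step 1)

A->B, B->CAA, C->DB, D->AAC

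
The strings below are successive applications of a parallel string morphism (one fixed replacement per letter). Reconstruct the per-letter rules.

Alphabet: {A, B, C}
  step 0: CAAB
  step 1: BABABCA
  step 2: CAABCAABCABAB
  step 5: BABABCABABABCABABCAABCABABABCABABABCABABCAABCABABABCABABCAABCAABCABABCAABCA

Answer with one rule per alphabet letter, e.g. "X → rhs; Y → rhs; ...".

A->AB, B->CA, C->B

  step 1 ⇒ step 2: BABABCA ⇒ CA·AB·CA·AB·CA·B·AB
    A ↦ AB
    B ↦ CA
    C ↦ B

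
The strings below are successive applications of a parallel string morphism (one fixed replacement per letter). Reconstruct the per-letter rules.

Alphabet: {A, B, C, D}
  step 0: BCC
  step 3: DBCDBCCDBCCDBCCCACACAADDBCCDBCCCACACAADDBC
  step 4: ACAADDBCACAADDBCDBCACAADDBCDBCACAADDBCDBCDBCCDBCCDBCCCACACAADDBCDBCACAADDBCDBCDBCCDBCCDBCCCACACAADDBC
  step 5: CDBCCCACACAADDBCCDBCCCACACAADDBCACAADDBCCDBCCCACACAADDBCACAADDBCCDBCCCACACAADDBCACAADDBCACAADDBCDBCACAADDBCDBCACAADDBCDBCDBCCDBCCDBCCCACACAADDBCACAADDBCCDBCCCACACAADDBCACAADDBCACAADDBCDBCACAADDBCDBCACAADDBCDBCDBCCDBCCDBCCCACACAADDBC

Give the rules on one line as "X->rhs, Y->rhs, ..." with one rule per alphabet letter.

A->C, B->AAD, C->DBC, D->AC

  step 4 ⇒ step 5: ACAADDBCACAADDBCDBCACAADDBCDBCACAADDBCDBCDBCCDBCCDBCCCACACAADDBCDBCACAADDBCDBCDBCCDBCCDBCCCACACAADDBC ⇒ C·DBC·C·C·AC·AC·AAD·DBC·C·DBC·C·C·AC·AC·AAD·DBC·AC·AAD·DBC·C·DBC·C·C·AC·AC·AAD·DBC·AC·AAD·DBC·C·DBC·C·C·AC·AC·AAD·DBC·AC·AAD·DBC·AC·AAD·DBC·DBC·AC·AAD·DBC·DBC·AC·AAD·DBC·DBC·DBC·C·DBC·C·DBC·C·C·AC·AC·AAD·DBC·AC·AAD·DBC·C·DBC·C·C·AC·AC·AAD·DBC·AC·AAD·DBC·AC·AAD·DBC·DBC·AC·AAD·DBC·DBC·AC·AAD·DBC·DBC·DBC·C·DBC·C·DBC·C·C·AC·AC·AAD·DBC
    A ↦ C
    B ↦ AAD
    C ↦ DBC
    D ↦ AC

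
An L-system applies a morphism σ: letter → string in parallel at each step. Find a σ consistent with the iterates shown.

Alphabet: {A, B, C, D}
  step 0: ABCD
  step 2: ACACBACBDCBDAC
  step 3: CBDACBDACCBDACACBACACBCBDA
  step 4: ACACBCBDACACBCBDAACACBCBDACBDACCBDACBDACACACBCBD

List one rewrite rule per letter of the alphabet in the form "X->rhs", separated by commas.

A->CBD, B->C, C->A, D->ACB

  step 3 ⇒ step 4: CBDACBDACCBDACACBACACBCBDA ⇒ A·C·ACB·CBD·A·C·ACB·CBD·A·A·C·ACB·CBD·A·CBD·A·C·CBD·A·CBD·A·C·A·C·ACB·CBD
    A ↦ CBD
    B ↦ C
    C ↦ A
    D ↦ ACB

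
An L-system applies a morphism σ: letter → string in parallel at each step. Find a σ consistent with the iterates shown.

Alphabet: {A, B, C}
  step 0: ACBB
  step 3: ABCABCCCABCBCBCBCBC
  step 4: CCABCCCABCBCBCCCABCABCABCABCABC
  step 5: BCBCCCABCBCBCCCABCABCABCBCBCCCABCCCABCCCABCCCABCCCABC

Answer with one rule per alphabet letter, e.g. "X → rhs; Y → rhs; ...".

A->CC, B->A, C->BC

  step 4 ⇒ step 5: CCABCCCABCBCBCCCABCABCABCABCABC ⇒ BC·BC·CC·A·BC·BC·BC·CC·A·BC·A·BC·A·BC·BC·BC·CC·A·BC·CC·A·BC·CC·A·BC·CC·A·BC·CC·A·BC
    A ↦ CC
    B ↦ A
    C ↦ BC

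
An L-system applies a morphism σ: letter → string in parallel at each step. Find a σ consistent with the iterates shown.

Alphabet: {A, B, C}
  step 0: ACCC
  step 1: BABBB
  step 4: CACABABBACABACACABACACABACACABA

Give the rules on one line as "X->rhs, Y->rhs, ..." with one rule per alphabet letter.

  step 0 ⇒ step 1: ACCC ⇒ BA·B·B·B
    A ↦ BA
    C ↦ B
    B ↦ CA  (constrained at step 1)

A->BA, B->CA, C->B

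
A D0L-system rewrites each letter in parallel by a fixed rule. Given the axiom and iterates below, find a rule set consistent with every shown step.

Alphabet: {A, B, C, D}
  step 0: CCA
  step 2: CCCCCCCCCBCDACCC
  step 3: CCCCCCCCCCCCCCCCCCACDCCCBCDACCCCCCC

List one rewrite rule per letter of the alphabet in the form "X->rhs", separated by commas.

  step 2 ⇒ step 3: CCCCCCCCCBCDACCC ⇒ CC·CC·CC·CC·CC·CC·CC·CC·CC·ACD·CC·CBC·DAC·CC·CC·CC
    A ↦ DAC
    B ↦ ACD
    C ↦ CC
    D ↦ CBC

A->DAC, B->ACD, C->CC, D->CBC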